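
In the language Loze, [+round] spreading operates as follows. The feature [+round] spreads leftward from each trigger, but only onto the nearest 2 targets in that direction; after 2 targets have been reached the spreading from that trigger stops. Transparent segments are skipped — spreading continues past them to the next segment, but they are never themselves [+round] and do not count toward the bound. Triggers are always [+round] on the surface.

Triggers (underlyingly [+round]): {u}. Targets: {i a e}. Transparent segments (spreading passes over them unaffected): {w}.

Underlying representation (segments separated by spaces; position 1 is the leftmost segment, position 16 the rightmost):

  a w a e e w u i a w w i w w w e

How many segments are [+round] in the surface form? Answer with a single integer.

3

From /u/ at 7 leftward: 6 /w/ transparent; 5 /e/ → [+round]; 4 /e/ → [+round]; bound reached.
Targets with no active source: positions 1 3 8 9 12 16 stay [-round].
[+round] positions on the surface: 4 5 7.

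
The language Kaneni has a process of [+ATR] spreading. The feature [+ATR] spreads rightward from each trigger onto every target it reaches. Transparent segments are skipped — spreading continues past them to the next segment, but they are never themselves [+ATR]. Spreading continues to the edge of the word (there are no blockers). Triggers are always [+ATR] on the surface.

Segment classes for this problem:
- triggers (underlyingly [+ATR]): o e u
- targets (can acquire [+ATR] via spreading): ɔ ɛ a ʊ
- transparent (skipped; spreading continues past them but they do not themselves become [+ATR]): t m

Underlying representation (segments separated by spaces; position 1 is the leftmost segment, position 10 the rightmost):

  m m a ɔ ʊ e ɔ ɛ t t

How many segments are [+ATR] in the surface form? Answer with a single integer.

From /e/ at 6 rightward: 7 /ɔ/ → [+ATR]; 8 /ɛ/ → [+ATR]; 9 /t/ transparent; 10 /t/ transparent; word edge.
Targets with no active source: positions 3 4 5 stay [-ATR].
[+ATR] positions on the surface: 6 7 8.

3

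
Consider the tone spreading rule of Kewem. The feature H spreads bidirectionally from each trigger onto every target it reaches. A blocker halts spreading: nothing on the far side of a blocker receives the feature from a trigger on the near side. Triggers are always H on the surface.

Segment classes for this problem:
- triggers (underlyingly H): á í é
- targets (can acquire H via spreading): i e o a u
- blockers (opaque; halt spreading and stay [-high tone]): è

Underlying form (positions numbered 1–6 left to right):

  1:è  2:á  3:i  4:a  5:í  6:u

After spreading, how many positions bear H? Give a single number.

From /á/ at 2 rightward: 3 /i/ → H; 4 /a/ → H; 5 /í/ is itself a trigger — this domain ends here.
From /á/ at 2 leftward: 1 /è/ blocks.
From /í/ at 5 rightward: 6 /u/ → H; word edge.
From /í/ at 5 leftward: 4 /a/ → H; 3 /i/ → H; 2 /á/ is itself a trigger — this domain ends here.
H positions on the surface: 2 3 4 5 6.

5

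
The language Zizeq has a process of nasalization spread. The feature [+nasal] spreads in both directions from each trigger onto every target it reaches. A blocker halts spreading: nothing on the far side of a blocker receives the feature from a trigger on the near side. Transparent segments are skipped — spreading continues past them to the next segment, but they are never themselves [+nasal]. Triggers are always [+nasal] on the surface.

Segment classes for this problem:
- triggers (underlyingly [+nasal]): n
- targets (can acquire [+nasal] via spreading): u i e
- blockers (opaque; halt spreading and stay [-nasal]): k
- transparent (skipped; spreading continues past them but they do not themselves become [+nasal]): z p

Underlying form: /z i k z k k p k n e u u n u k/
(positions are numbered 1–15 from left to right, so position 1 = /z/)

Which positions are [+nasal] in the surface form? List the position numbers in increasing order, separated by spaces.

From /n/ at 9 rightward: 10 /e/ → [+nasal]; 11 /u/ → [+nasal]; 12 /u/ → [+nasal]; 13 /n/ is itself a trigger — this domain ends here.
From /n/ at 9 leftward: 8 /k/ blocks.
From /n/ at 13 rightward: 14 /u/ → [+nasal]; 15 /k/ blocks.
From /n/ at 13 leftward: 12 /u/ → [+nasal]; 11 /u/ → [+nasal]; 10 /e/ → [+nasal]; 9 /n/ is itself a trigger — this domain ends here.
Target with no active source: position 2 stays [-nasal].

9 10 11 12 13 14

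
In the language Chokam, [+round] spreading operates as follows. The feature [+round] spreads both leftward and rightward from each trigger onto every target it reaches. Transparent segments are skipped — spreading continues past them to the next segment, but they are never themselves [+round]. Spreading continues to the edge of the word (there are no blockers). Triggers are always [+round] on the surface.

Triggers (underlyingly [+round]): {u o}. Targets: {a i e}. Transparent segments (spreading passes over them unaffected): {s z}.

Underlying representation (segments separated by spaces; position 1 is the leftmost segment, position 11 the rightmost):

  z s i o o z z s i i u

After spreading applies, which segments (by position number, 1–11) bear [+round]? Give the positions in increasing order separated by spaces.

3 4 5 9 10 11

From /o/ at 4 rightward: 5 /o/ is itself a trigger — this domain ends here.
From /o/ at 4 leftward: 3 /i/ → [+round]; 2 /s/ transparent; 1 /z/ transparent; word edge.
From /o/ at 5 rightward: 6 /z/ transparent; 7 /z/ transparent; 8 /s/ transparent; 9 /i/ → [+round]; 10 /i/ → [+round]; 11 /u/ is itself a trigger — this domain ends here.
From /o/ at 5 leftward: 4 /o/ is itself a trigger — this domain ends here.
From /u/ at 11 rightward: word edge.
From /u/ at 11 leftward: 10 /i/ → [+round]; 9 /i/ → [+round]; 8 /s/ transparent; 7 /z/ transparent; 6 /z/ transparent; 5 /o/ is itself a trigger — this domain ends here.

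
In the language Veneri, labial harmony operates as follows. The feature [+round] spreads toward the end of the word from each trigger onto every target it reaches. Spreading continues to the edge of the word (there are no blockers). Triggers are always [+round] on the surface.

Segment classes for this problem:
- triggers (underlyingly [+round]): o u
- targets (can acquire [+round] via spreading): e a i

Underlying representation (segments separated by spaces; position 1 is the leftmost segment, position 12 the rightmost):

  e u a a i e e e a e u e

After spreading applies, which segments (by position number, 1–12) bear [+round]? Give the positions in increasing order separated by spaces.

From /u/ at 2 rightward: 3 /a/ → [+round]; 4 /a/ → [+round]; 5 /i/ → [+round]; 6 /e/ → [+round]; 7 /e/ → [+round]; 8 /e/ → [+round]; 9 /a/ → [+round]; 10 /e/ → [+round]; 11 /u/ is itself a trigger — this domain ends here.
From /u/ at 11 rightward: 12 /e/ → [+round]; word edge.
Target with no active source: position 1 stays [-round].

2 3 4 5 6 7 8 9 10 11 12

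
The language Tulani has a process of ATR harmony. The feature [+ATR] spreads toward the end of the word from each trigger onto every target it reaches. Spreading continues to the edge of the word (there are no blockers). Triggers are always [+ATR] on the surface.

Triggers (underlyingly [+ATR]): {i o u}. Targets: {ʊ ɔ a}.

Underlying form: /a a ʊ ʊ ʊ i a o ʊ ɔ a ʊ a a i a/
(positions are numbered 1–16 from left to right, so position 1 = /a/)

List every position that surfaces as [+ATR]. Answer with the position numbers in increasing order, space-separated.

6 7 8 9 10 11 12 13 14 15 16

From /i/ at 6 rightward: 7 /a/ → [+ATR]; 8 /o/ is itself a trigger — this domain ends here.
From /o/ at 8 rightward: 9 /ʊ/ → [+ATR]; 10 /ɔ/ → [+ATR]; 11 /a/ → [+ATR]; 12 /ʊ/ → [+ATR]; 13 /a/ → [+ATR]; 14 /a/ → [+ATR]; 15 /i/ is itself a trigger — this domain ends here.
From /i/ at 15 rightward: 16 /a/ → [+ATR]; word edge.
Targets with no active source: positions 1 2 3 4 5 stay [-ATR].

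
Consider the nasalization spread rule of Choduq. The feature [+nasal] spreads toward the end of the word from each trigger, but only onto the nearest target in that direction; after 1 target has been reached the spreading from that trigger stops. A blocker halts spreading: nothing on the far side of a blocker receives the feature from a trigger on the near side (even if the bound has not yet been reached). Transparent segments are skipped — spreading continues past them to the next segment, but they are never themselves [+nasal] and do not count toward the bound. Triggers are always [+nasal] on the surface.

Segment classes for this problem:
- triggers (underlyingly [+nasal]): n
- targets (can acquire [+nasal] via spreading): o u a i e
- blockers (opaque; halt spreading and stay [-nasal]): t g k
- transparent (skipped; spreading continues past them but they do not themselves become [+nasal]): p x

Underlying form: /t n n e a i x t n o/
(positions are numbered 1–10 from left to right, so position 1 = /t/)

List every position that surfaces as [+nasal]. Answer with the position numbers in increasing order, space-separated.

2 3 4 9 10

From /n/ at 2 rightward: 3 /n/ is itself a trigger — this domain ends here.
From /n/ at 3 rightward: 4 /e/ → [+nasal]; bound reached.
From /n/ at 9 rightward: 10 /o/ → [+nasal]; bound reached.
Targets with no active source: positions 5 6 stay [-nasal].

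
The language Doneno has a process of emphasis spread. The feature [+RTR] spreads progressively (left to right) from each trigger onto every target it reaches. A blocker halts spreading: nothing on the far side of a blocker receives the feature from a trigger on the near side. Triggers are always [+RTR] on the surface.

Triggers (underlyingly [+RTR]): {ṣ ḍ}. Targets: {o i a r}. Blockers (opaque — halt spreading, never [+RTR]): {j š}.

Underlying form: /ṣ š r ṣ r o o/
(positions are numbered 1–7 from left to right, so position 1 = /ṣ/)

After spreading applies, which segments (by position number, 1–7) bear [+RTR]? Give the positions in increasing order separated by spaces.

1 4 5 6 7

From /ṣ/ at 1 rightward: 2 /š/ blocks.
From /ṣ/ at 4 rightward: 5 /r/ → [+RTR]; 6 /o/ → [+RTR]; 7 /o/ → [+RTR]; word edge.
Target with no active source: position 3 stays [-emphatic].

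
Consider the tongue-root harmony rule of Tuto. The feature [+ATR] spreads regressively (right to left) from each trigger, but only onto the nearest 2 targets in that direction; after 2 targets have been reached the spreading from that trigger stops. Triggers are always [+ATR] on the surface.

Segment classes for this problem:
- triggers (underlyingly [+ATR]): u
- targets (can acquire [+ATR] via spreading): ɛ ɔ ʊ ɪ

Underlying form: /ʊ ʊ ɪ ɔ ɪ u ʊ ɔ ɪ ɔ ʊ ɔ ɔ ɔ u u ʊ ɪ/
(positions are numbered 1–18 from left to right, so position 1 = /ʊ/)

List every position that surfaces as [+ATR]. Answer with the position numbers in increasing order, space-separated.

4 5 6 13 14 15 16

From /u/ at 6 leftward: 5 /ɪ/ → [+ATR]; 4 /ɔ/ → [+ATR]; bound reached.
From /u/ at 15 leftward: 14 /ɔ/ → [+ATR]; 13 /ɔ/ → [+ATR]; bound reached.
From /u/ at 16 leftward: 15 /u/ is itself a trigger — this domain ends here.
Targets with no active source: positions 1 2 3 7 8 9 10 11 12 17 18 stay [-ATR].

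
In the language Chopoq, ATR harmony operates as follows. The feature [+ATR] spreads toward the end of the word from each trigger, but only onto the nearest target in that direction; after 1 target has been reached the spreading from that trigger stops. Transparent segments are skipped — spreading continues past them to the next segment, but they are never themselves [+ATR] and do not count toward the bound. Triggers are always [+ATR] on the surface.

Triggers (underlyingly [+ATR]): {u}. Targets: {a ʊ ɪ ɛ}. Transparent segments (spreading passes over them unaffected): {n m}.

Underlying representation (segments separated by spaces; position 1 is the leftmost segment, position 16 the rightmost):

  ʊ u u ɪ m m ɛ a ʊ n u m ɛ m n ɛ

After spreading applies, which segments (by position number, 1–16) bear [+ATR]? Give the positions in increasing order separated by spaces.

From /u/ at 2 rightward: 3 /u/ is itself a trigger — this domain ends here.
From /u/ at 3 rightward: 4 /ɪ/ → [+ATR]; bound reached.
From /u/ at 11 rightward: 12 /m/ transparent; 13 /ɛ/ → [+ATR]; bound reached.
Targets with no active source: positions 1 7 8 9 16 stay [-ATR].

2 3 4 11 13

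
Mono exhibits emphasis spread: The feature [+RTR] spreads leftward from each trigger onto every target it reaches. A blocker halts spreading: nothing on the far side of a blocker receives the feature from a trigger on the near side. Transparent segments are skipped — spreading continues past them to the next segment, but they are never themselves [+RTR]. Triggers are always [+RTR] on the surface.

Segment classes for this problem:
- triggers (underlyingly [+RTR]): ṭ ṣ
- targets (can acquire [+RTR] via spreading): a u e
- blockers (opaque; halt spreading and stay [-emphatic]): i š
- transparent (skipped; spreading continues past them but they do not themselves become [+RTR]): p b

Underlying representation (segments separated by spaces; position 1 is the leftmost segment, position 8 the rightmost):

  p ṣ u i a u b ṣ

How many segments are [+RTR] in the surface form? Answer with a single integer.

From /ṣ/ at 2 leftward: 1 /p/ transparent; word edge.
From /ṣ/ at 8 leftward: 7 /b/ transparent; 6 /u/ → [+RTR]; 5 /a/ → [+RTR]; 4 /i/ blocks.
Target with no active source: position 3 stays [-emphatic].
[+RTR] positions on the surface: 2 5 6 8.

4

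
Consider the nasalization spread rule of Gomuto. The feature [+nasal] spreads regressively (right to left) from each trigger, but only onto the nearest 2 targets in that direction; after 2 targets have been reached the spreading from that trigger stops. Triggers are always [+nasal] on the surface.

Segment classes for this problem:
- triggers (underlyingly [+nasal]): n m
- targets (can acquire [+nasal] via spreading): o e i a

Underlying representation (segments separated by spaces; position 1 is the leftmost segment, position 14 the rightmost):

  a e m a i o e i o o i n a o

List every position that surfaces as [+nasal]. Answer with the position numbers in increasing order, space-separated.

From /m/ at 3 leftward: 2 /e/ → [+nasal]; 1 /a/ → [+nasal]; bound reached.
From /n/ at 12 leftward: 11 /i/ → [+nasal]; 10 /o/ → [+nasal]; bound reached.
Targets with no active source: positions 4 5 6 7 8 9 13 14 stay [-nasal].

1 2 3 10 11 12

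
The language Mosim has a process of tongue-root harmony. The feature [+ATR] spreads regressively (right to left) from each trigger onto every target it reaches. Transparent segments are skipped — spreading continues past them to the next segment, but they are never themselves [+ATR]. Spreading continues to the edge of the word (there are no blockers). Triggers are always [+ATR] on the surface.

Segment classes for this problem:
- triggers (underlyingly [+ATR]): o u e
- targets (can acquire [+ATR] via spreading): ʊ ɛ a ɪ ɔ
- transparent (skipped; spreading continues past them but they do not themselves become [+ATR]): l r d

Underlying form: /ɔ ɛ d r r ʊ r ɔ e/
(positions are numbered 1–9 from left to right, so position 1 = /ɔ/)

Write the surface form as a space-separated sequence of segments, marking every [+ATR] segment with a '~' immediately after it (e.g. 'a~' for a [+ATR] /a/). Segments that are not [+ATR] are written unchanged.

From /e/ at 9 leftward: 8 /ɔ/ → [+ATR]; 7 /r/ transparent; 6 /ʊ/ → [+ATR]; 5 /r/ transparent; 4 /r/ transparent; 3 /d/ transparent; 2 /ɛ/ → [+ATR]; 1 /ɔ/ → [+ATR]; word edge.
[+ATR] positions on the surface: 1 2 6 8 9.

ɔ~ ɛ~ d r r ʊ~ r ɔ~ e~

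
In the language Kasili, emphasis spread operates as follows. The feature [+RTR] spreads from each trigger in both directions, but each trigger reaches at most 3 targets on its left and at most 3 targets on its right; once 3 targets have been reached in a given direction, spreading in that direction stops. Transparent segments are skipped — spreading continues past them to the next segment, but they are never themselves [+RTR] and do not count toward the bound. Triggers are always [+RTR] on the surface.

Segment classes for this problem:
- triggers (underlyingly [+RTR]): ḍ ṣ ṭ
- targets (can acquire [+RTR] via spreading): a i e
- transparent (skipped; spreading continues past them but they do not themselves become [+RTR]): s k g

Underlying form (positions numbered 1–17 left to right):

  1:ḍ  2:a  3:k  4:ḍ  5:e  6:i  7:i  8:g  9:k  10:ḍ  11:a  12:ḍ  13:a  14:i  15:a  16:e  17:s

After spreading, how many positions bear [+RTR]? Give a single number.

From /ḍ/ at 1 rightward: 2 /a/ → [+RTR]; 3 /k/ transparent; 4 /ḍ/ is itself a trigger — this domain ends here.
From /ḍ/ at 1 leftward: word edge.
From /ḍ/ at 4 rightward: 5 /e/ → [+RTR]; 6 /i/ → [+RTR]; 7 /i/ → [+RTR]; bound reached.
From /ḍ/ at 4 leftward: 3 /k/ transparent; 2 /a/ → [+RTR]; 1 /ḍ/ is itself a trigger — this domain ends here.
From /ḍ/ at 10 rightward: 11 /a/ → [+RTR]; 12 /ḍ/ is itself a trigger — this domain ends here.
From /ḍ/ at 10 leftward: 9 /k/ transparent; 8 /g/ transparent; 7 /i/ → [+RTR]; 6 /i/ → [+RTR]; 5 /e/ → [+RTR]; bound reached.
From /ḍ/ at 12 rightward: 13 /a/ → [+RTR]; 14 /i/ → [+RTR]; 15 /a/ → [+RTR]; bound reached.
From /ḍ/ at 12 leftward: 11 /a/ → [+RTR]; 10 /ḍ/ is itself a trigger — this domain ends here.
Target with no active source: position 16 stays [-emphatic].
[+RTR] positions on the surface: 1 2 4 5 6 7 10 11 12 13 14 15.

12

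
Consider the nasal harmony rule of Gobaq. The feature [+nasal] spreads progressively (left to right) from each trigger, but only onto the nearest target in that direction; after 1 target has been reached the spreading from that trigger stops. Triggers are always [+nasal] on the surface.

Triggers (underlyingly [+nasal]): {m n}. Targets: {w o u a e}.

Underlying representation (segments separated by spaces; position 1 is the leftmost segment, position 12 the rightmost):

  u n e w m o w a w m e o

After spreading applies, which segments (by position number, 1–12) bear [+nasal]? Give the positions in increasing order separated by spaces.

From /n/ at 2 rightward: 3 /e/ → [+nasal]; bound reached.
From /m/ at 5 rightward: 6 /o/ → [+nasal]; bound reached.
From /m/ at 10 rightward: 11 /e/ → [+nasal]; bound reached.
Targets with no active source: positions 1 4 7 8 9 12 stay [-nasal].

2 3 5 6 10 11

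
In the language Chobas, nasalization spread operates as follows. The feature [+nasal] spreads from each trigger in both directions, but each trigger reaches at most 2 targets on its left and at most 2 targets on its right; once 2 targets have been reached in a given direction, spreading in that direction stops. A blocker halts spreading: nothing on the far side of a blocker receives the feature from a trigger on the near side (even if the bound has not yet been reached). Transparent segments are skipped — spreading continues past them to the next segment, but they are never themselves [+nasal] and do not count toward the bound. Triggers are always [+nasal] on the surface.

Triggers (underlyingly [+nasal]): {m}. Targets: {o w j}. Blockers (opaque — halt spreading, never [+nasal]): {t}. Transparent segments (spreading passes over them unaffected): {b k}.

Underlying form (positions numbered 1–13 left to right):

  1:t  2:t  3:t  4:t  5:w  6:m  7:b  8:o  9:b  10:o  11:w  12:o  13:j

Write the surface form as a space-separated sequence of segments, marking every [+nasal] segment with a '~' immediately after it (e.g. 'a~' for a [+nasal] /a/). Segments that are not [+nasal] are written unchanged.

From /m/ at 6 rightward: 7 /b/ transparent; 8 /o/ → [+nasal]; 9 /b/ transparent; 10 /o/ → [+nasal]; bound reached.
From /m/ at 6 leftward: 5 /w/ → [+nasal]; 4 /t/ blocks.
Targets with no active source: positions 11 12 13 stay [-nasal].
[+nasal] positions on the surface: 5 6 8 10.

t t t t w~ m~ b o~ b o~ w o j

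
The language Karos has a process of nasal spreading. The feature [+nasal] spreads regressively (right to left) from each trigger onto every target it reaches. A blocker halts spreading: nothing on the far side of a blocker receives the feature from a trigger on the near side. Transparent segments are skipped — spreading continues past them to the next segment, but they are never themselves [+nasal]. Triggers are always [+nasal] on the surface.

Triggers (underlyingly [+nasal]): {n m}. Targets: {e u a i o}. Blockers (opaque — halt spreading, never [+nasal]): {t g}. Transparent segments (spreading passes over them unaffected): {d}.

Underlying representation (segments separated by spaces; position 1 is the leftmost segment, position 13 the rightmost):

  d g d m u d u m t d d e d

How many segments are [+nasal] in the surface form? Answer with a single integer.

4

From /m/ at 4 leftward: 3 /d/ transparent; 2 /g/ blocks.
From /m/ at 8 leftward: 7 /u/ → [+nasal]; 6 /d/ transparent; 5 /u/ → [+nasal]; 4 /m/ is itself a trigger — this domain ends here.
Target with no active source: position 12 stays [-nasal].
[+nasal] positions on the surface: 4 5 7 8.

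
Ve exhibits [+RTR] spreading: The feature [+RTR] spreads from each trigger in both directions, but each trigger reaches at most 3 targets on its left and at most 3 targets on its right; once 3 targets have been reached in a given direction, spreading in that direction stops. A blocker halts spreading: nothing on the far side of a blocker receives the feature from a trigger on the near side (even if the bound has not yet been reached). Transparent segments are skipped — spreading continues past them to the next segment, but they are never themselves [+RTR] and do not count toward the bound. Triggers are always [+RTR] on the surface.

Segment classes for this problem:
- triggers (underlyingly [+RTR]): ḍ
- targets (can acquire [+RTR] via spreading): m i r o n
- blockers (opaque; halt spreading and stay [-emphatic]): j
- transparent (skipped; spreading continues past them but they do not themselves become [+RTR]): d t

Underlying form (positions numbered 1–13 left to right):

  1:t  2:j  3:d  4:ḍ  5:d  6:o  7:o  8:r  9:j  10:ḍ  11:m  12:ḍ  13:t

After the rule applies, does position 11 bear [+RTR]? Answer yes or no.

yes

From /ḍ/ at 4 rightward: 5 /d/ transparent; 6 /o/ → [+RTR]; 7 /o/ → [+RTR]; 8 /r/ → [+RTR]; bound reached.
From /ḍ/ at 4 leftward: 3 /d/ transparent; 2 /j/ blocks.
From /ḍ/ at 10 rightward: 11 /m/ → [+RTR]; 12 /ḍ/ is itself a trigger — this domain ends here.
From /ḍ/ at 10 leftward: 9 /j/ blocks.
From /ḍ/ at 12 rightward: 13 /t/ transparent; word edge.
From /ḍ/ at 12 leftward: 11 /m/ → [+RTR]; 10 /ḍ/ is itself a trigger — this domain ends here.
[+RTR] positions on the surface: 4 6 7 8 10 11 12.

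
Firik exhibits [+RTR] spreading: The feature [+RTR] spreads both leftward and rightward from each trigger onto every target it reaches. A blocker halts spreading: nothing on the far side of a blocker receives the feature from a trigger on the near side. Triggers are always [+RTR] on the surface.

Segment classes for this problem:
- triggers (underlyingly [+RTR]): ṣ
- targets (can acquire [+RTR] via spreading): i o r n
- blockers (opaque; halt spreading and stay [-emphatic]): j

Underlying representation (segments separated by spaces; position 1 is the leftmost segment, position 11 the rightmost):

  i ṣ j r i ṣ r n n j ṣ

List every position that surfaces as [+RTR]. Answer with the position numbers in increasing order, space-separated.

1 2 4 5 6 7 8 9 11

From /ṣ/ at 2 rightward: 3 /j/ blocks.
From /ṣ/ at 2 leftward: 1 /i/ → [+RTR]; word edge.
From /ṣ/ at 6 rightward: 7 /r/ → [+RTR]; 8 /n/ → [+RTR]; 9 /n/ → [+RTR]; 10 /j/ blocks.
From /ṣ/ at 6 leftward: 5 /i/ → [+RTR]; 4 /r/ → [+RTR]; 3 /j/ blocks.
From /ṣ/ at 11 rightward: word edge.
From /ṣ/ at 11 leftward: 10 /j/ blocks.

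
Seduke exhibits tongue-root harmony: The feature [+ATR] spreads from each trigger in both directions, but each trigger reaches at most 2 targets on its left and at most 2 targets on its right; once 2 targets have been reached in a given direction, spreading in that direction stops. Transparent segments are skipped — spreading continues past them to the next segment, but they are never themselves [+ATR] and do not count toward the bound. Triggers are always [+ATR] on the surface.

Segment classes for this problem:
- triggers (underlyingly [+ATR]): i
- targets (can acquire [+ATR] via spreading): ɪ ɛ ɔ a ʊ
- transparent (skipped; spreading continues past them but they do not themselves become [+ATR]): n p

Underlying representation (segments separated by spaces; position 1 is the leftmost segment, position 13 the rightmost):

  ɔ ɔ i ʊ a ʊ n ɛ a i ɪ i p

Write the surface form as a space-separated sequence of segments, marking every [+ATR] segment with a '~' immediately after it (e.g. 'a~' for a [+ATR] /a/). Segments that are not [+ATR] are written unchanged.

ɔ~ ɔ~ i~ ʊ~ a~ ʊ n ɛ~ a~ i~ ɪ~ i~ p

From /i/ at 3 rightward: 4 /ʊ/ → [+ATR]; 5 /a/ → [+ATR]; bound reached.
From /i/ at 3 leftward: 2 /ɔ/ → [+ATR]; 1 /ɔ/ → [+ATR]; bound reached.
From /i/ at 10 rightward: 11 /ɪ/ → [+ATR]; 12 /i/ is itself a trigger — this domain ends here.
From /i/ at 10 leftward: 9 /a/ → [+ATR]; 8 /ɛ/ → [+ATR]; bound reached.
From /i/ at 12 rightward: 13 /p/ transparent; word edge.
From /i/ at 12 leftward: 11 /ɪ/ → [+ATR]; 10 /i/ is itself a trigger — this domain ends here.
Target with no active source: position 6 stays [-ATR].
[+ATR] positions on the surface: 1 2 3 4 5 8 9 10 11 12.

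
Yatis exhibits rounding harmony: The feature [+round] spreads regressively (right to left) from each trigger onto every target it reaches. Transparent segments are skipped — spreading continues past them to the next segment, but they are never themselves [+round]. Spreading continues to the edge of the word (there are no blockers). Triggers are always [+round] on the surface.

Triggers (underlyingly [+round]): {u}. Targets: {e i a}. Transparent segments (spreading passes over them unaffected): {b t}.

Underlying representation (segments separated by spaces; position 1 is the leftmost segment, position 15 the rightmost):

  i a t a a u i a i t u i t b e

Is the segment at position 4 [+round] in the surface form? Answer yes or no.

From /u/ at 6 leftward: 5 /a/ → [+round]; 4 /a/ → [+round]; 3 /t/ transparent; 2 /a/ → [+round]; 1 /i/ → [+round]; word edge.
From /u/ at 11 leftward: 10 /t/ transparent; 9 /i/ → [+round]; 8 /a/ → [+round]; 7 /i/ → [+round]; 6 /u/ is itself a trigger — this domain ends here.
Targets with no active source: positions 12 15 stay [-round].
[+round] positions on the surface: 1 2 4 5 6 7 8 9 11.

yes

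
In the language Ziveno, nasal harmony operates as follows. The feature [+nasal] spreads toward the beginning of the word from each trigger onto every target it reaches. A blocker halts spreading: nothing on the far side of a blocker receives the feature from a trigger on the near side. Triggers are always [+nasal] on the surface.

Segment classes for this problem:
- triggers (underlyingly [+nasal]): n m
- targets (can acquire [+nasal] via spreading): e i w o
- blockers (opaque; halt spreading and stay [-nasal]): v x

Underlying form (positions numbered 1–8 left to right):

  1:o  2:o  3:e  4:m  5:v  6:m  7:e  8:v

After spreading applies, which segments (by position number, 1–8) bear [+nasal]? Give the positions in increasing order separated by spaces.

From /m/ at 4 leftward: 3 /e/ → [+nasal]; 2 /o/ → [+nasal]; 1 /o/ → [+nasal]; word edge.
From /m/ at 6 leftward: 5 /v/ blocks.
Target with no active source: position 7 stays [-nasal].

1 2 3 4 6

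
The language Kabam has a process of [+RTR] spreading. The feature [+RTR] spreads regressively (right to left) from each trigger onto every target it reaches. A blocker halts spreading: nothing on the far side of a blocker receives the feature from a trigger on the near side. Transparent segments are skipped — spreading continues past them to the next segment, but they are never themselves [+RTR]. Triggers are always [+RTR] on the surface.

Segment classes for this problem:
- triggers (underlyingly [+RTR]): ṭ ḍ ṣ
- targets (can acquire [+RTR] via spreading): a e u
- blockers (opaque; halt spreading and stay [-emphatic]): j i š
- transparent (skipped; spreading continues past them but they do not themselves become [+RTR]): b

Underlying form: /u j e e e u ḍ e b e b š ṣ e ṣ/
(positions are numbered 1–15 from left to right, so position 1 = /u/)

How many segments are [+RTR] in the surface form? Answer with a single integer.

From /ḍ/ at 7 leftward: 6 /u/ → [+RTR]; 5 /e/ → [+RTR]; 4 /e/ → [+RTR]; 3 /e/ → [+RTR]; 2 /j/ blocks.
From /ṣ/ at 13 leftward: 12 /š/ blocks.
From /ṣ/ at 15 leftward: 14 /e/ → [+RTR]; 13 /ṣ/ is itself a trigger — this domain ends here.
Targets with no active source: positions 1 8 10 stay [-emphatic].
[+RTR] positions on the surface: 3 4 5 6 7 13 14 15.

8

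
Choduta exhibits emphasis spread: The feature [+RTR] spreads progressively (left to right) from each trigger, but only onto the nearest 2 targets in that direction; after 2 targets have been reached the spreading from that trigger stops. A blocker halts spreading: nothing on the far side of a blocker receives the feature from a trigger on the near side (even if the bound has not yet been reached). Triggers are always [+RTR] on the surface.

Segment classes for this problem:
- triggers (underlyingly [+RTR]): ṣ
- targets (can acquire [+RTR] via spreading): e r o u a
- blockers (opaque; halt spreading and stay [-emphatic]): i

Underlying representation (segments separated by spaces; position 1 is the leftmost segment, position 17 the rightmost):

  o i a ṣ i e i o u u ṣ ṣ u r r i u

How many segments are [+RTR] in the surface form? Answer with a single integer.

5

From /ṣ/ at 4 rightward: 5 /i/ blocks.
From /ṣ/ at 11 rightward: 12 /ṣ/ is itself a trigger — this domain ends here.
From /ṣ/ at 12 rightward: 13 /u/ → [+RTR]; 14 /r/ → [+RTR]; bound reached.
Targets with no active source: positions 1 3 6 8 9 10 15 17 stay [-emphatic].
[+RTR] positions on the surface: 4 11 12 13 14.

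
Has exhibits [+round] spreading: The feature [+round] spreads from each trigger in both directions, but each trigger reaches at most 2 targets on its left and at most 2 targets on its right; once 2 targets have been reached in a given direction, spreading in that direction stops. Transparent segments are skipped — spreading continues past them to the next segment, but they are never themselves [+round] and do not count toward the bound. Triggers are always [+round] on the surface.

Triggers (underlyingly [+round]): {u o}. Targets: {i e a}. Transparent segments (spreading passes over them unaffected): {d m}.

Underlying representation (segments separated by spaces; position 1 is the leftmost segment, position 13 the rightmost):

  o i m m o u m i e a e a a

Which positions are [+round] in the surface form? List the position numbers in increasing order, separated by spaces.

1 2 5 6 8 9

From /o/ at 1 rightward: 2 /i/ → [+round]; 3 /m/ transparent; 4 /m/ transparent; 5 /o/ is itself a trigger — this domain ends here.
From /o/ at 1 leftward: word edge.
From /o/ at 5 rightward: 6 /u/ is itself a trigger — this domain ends here.
From /o/ at 5 leftward: 4 /m/ transparent; 3 /m/ transparent; 2 /i/ → [+round]; 1 /o/ is itself a trigger — this domain ends here.
From /u/ at 6 rightward: 7 /m/ transparent; 8 /i/ → [+round]; 9 /e/ → [+round]; bound reached.
From /u/ at 6 leftward: 5 /o/ is itself a trigger — this domain ends here.
Targets with no active source: positions 10 11 12 13 stay [-round].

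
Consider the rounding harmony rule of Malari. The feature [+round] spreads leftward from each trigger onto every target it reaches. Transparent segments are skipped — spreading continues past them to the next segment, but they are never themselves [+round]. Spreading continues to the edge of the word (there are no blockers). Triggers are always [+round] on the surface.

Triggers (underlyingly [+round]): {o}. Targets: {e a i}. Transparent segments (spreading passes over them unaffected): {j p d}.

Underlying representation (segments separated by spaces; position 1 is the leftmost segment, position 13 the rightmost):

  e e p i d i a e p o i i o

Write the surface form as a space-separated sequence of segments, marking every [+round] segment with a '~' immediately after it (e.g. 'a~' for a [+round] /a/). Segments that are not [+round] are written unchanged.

From /o/ at 10 leftward: 9 /p/ transparent; 8 /e/ → [+round]; 7 /a/ → [+round]; 6 /i/ → [+round]; 5 /d/ transparent; 4 /i/ → [+round]; 3 /p/ transparent; 2 /e/ → [+round]; 1 /e/ → [+round]; word edge.
From /o/ at 13 leftward: 12 /i/ → [+round]; 11 /i/ → [+round]; 10 /o/ is itself a trigger — this domain ends here.
[+round] positions on the surface: 1 2 4 6 7 8 10 11 12 13.

e~ e~ p i~ d i~ a~ e~ p o~ i~ i~ o~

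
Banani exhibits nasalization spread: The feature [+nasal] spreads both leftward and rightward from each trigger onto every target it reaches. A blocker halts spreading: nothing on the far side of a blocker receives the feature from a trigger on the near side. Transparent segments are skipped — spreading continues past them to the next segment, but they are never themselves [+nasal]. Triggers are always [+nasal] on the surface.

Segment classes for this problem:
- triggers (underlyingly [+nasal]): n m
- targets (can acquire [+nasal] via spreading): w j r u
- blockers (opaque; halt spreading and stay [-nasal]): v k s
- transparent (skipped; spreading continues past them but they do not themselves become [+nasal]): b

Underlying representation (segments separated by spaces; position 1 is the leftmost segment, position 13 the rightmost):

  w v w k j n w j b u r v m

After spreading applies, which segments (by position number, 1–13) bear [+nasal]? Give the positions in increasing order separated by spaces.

From /n/ at 6 rightward: 7 /w/ → [+nasal]; 8 /j/ → [+nasal]; 9 /b/ transparent; 10 /u/ → [+nasal]; 11 /r/ → [+nasal]; 12 /v/ blocks.
From /n/ at 6 leftward: 5 /j/ → [+nasal]; 4 /k/ blocks.
From /m/ at 13 rightward: word edge.
From /m/ at 13 leftward: 12 /v/ blocks.
Targets with no active source: positions 1 3 stay [-nasal].

5 6 7 8 10 11 13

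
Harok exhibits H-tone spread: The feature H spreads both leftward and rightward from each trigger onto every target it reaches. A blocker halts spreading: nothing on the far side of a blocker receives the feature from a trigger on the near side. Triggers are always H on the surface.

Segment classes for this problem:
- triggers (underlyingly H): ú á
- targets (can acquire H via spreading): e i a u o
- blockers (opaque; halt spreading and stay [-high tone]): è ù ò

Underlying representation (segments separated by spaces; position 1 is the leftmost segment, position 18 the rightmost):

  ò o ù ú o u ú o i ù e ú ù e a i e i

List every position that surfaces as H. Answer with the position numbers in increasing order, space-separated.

From /ú/ at 4 rightward: 5 /o/ → H; 6 /u/ → H; 7 /ú/ is itself a trigger — this domain ends here.
From /ú/ at 4 leftward: 3 /ù/ blocks.
From /ú/ at 7 rightward: 8 /o/ → H; 9 /i/ → H; 10 /ù/ blocks.
From /ú/ at 7 leftward: 6 /u/ → H; 5 /o/ → H; 4 /ú/ is itself a trigger — this domain ends here.
From /ú/ at 12 rightward: 13 /ù/ blocks.
From /ú/ at 12 leftward: 11 /e/ → H; 10 /ù/ blocks.
Targets with no active source: positions 2 14 15 16 17 18 stay [-high tone].

4 5 6 7 8 9 11 12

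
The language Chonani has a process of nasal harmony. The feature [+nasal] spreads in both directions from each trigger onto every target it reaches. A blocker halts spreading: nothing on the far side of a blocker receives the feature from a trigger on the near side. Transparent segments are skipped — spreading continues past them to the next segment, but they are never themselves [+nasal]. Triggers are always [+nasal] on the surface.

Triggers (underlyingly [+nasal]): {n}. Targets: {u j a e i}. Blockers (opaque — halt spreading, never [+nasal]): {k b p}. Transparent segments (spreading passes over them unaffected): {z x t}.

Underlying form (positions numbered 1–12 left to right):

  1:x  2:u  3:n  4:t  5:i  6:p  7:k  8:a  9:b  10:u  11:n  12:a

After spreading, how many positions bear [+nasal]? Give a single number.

From /n/ at 3 rightward: 4 /t/ transparent; 5 /i/ → [+nasal]; 6 /p/ blocks.
From /n/ at 3 leftward: 2 /u/ → [+nasal]; 1 /x/ transparent; word edge.
From /n/ at 11 rightward: 12 /a/ → [+nasal]; word edge.
From /n/ at 11 leftward: 10 /u/ → [+nasal]; 9 /b/ blocks.
Target with no active source: position 8 stays [-nasal].
[+nasal] positions on the surface: 2 3 5 10 11 12.

6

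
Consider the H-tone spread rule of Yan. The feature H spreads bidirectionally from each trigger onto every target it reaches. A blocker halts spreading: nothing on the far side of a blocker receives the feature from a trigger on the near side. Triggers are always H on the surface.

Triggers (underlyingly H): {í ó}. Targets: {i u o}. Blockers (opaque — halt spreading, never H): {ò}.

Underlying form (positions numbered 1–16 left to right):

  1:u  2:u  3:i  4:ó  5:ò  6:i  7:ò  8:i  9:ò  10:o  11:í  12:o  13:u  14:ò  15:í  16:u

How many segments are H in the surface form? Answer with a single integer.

From /ó/ at 4 rightward: 5 /ò/ blocks.
From /ó/ at 4 leftward: 3 /i/ → H; 2 /u/ → H; 1 /u/ → H; word edge.
From /í/ at 11 rightward: 12 /o/ → H; 13 /u/ → H; 14 /ò/ blocks.
From /í/ at 11 leftward: 10 /o/ → H; 9 /ò/ blocks.
From /í/ at 15 rightward: 16 /u/ → H; word edge.
From /í/ at 15 leftward: 14 /ò/ blocks.
Targets with no active source: positions 6 8 stay [-high tone].
H positions on the surface: 1 2 3 4 10 11 12 13 15 16.

10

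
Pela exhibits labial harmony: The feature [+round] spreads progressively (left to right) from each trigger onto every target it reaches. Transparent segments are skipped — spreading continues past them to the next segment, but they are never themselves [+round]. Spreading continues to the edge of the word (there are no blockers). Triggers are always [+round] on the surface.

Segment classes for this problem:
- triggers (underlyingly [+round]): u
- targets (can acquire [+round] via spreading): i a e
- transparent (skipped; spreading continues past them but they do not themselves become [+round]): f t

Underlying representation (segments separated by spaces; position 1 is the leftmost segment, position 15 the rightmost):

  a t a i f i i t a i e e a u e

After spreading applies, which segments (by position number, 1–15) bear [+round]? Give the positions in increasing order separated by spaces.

From /u/ at 14 rightward: 15 /e/ → [+round]; word edge.
Targets with no active source: positions 1 3 4 6 7 9 10 11 12 13 stay [-round].

14 15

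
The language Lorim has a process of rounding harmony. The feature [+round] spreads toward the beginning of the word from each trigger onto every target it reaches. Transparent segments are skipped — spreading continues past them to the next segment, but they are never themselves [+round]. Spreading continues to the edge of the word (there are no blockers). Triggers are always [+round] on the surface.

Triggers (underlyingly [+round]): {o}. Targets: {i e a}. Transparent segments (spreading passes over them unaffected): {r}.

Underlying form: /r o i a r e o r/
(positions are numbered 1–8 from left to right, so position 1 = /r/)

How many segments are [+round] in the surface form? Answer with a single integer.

From /o/ at 2 leftward: 1 /r/ transparent; word edge.
From /o/ at 7 leftward: 6 /e/ → [+round]; 5 /r/ transparent; 4 /a/ → [+round]; 3 /i/ → [+round]; 2 /o/ is itself a trigger — this domain ends here.
[+round] positions on the surface: 2 3 4 6 7.

5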